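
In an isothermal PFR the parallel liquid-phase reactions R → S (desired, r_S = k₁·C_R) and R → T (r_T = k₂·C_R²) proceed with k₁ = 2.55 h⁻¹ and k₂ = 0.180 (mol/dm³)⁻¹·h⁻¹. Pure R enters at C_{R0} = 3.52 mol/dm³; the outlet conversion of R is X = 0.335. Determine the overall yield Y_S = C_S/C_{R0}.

C_R = C_{R0}(1−X) = 2.341 mol/dm³.
Along a PFR/batch, dC_S/dC_R = −r_S/(r_S+r_T) = −k₁/(k₁+k₂·C_R).
Integrating from C_{R0} to C_R: C_S = (2.55/0.180)·ln[(2.55+0.180·3.52)/(2.55+0.180·2.34)] = 14.17·ln(3.184/2.971) = 0.9775 mol/dm³.
Y_S = C_S/C_{R0} = 0.9775/3.52 = 0.278.

0.278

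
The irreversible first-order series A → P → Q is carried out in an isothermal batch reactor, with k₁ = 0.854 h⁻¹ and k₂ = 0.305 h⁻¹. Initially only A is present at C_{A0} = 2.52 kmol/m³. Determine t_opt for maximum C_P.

1.88 h

Setting dC_P/dt = 0 gives t_opt = ln(k₂/k₁)/(k₂−k₁).
= ln(0.305/0.854)/(0.305−0.854) = ln(0.3571)/-0.5490 = -1.030/-0.5490 = 1.88 h.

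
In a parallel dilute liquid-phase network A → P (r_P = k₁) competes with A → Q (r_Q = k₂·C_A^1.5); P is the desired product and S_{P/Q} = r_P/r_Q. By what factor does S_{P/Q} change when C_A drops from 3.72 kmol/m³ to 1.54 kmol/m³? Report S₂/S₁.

S_{P/Q} = (k₁/k₂)·C_A^-1.5, so S₂/S₁ = (C_{A,2}/C_{A,1})^-1.5.
= (1.54/3.72)^(-1.5) = (0.4140)^(-1.5) = 3.75.

3.75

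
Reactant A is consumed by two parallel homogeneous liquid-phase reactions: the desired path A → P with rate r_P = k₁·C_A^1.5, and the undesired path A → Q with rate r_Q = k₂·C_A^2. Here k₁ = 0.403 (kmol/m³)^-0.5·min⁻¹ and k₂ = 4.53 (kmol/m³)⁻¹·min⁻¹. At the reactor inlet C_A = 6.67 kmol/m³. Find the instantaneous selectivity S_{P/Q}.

0.0344

S_{P/Q} = r_P/r_Q = (k₁·C_A^1.5)/(k₂·C_A^2) = (k₁/k₂)·C_A^-0.5.
= (0.403×6.670^1.5) / (4.53×6.670^2) = 6.942/201.5 = 0.0344.
The undesired path is higher order in A, so low C_A (CSTR or dilute feed) favours P.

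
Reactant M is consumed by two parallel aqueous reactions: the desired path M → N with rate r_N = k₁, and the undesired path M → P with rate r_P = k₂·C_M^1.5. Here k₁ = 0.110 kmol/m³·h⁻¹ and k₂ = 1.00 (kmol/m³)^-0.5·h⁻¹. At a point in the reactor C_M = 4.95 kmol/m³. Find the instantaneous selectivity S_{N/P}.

0.00999

S_{N/P} = r_N/r_P = (k₁)/(k₂·C_M^1.5) = (k₁/k₂)·C_M^-1.5.
= (0.110) / (1.00×4.950^1.5) = 0.1100/11.01 = 0.00999.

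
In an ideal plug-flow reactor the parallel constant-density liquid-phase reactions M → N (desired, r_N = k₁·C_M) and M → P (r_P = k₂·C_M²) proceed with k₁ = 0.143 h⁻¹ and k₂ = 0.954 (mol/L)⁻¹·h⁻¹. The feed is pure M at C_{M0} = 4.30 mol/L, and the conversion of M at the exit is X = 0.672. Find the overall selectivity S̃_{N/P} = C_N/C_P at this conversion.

C_M = C_{M0}(1−X) = 1.410 mol/L.
Along a PFR/batch, dC_N/dC_M = −r_N/(r_N+r_P) = −k₁/(k₁+k₂·C_M).
Integrating from C_{M0} to C_M: C_N = (0.143/0.954)·ln[(0.143+0.954·4.30)/(0.143+0.954·1.41)] = 0.1499·ln(4.245/1.489) = 0.1571 mol/L.
C_P = (C_{M0}−C_M)−C_N = 2.733 mol/L; S̃_{N/P} = 0.1571/2.733 = 0.0575.

0.0575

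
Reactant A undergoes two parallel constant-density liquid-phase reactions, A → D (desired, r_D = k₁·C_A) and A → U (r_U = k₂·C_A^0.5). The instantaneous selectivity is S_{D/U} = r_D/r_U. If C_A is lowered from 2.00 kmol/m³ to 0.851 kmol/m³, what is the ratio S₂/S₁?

0.652

S_{D/U} = (k₁/k₂)·C_A^0.5, so S₂/S₁ = (C_{A,2}/C_{A,1})^0.5.
= (0.851/2.00)^0.5 = (0.4255)^0.5 = 0.652.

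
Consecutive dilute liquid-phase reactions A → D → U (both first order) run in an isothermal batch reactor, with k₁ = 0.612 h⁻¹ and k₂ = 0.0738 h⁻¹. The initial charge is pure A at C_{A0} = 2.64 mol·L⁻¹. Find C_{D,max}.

At the optimum, C_{D,max}/C_{A0} = (k₁/k₂)^[k₂/(k₂−k₁)].
= (0.612/0.0738)^(0.0738/(0.0738−0.612)) = (8.293)^(-0.1371) = 0.7482.
C_{D,max} = 0.7482×2.64 = 1.98 mol·L⁻¹.

1.98 mol·L⁻¹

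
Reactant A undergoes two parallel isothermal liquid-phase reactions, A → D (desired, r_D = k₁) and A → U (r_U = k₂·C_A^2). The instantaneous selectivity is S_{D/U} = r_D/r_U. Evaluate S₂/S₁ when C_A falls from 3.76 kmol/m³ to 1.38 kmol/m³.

7.42

S_{D/U} = (k₁/k₂)·C_A^-2, so S₂/S₁ = (C_{A,2}/C_{A,1})^-2.
= (1.38/3.76)^(-2) = (0.3670)^(-2) = 7.42.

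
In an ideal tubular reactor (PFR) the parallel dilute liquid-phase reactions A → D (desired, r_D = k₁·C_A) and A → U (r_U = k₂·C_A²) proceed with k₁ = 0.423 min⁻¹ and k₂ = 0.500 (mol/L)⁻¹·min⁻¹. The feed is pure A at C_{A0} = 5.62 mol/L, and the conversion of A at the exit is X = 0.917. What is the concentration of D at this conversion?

C_A = C_{A0}(1−X) = 0.4665 mol/L.
Along a PFR/batch, dC_D/dC_A = −r_D/(r_D+r_U) = −k₁/(k₁+k₂·C_A).
Integrating from C_{A0} to C_A: C_D = (0.423/0.500)·ln[(0.423+0.500·5.62)/(0.423+0.500·0.466)] = 0.8460·ln(3.233/0.6562) = 1.349 mol/L.

1.35 mol/L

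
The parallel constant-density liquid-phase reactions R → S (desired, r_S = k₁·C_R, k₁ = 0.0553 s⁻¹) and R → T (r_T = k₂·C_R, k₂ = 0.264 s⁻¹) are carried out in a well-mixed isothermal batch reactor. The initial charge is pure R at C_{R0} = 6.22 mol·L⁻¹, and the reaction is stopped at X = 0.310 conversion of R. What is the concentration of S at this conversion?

C_R = C_{R0}(1−X) = 4.292 mol·L⁻¹.
Both paths are first order in R, so the instantaneous fraction to S is constant: dC_S/d(−C_R) = k₁/(k₁+k₂) = 0.1732.
C_S = 0.1732·(C_{R0}−C_R) = 0.1732×1.928 = 0.334 mol·L⁻¹.

0.334 mol·L⁻¹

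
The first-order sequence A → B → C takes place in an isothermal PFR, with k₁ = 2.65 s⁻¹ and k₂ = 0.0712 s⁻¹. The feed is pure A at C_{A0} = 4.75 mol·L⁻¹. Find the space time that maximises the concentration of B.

The intermediate peaks when r₁ = r₂, i.e. k₁e^(−k₁τ) = k₂e^(−k₂τ), giving τ_opt = ln(k₂/k₁)/(k₂−k₁).
= ln(0.0712/2.65)/(0.0712−2.65) = ln(0.02687)/-2.579 = -3.617/-2.579 = 1.40 s.

1.40 s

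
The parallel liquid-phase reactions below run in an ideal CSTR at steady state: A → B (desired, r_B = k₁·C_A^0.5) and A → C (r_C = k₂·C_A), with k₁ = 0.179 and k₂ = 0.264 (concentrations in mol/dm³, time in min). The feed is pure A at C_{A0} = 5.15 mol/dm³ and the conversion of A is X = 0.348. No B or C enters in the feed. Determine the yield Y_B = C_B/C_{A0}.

Exit C_A = C_{A0}(1−X) = 5.15×0.652 = 3.358 mol/dm³.
A CSTR operates uniformly at the exit composition, giving r_B = 0.3280 and r_C = 0.8865 (each k·C_A^n at C_A = 3.358).
Fraction of consumed A going to B: r_B/(r_B+r_C) = 0.2701.
C_B = 0.2701·C_{A0}·X = 0.2701×5.15×0.348 = 0.484 mol/dm³; Y_B = C_B/C_{A0} = 0.0940.

0.0940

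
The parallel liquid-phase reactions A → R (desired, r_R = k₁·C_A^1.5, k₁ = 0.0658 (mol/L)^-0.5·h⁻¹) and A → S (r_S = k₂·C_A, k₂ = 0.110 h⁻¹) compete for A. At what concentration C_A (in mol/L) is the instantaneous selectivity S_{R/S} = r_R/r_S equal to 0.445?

0.553 mol/L

S_{R/S} = (k₁/k₂)·C_A^0.5 ⇒ C_A = (S·k₂/k₁)^(2).
= (0.445×0.110/0.0658)^(2) = (0.7439)^(2) = 0.553 mol/L.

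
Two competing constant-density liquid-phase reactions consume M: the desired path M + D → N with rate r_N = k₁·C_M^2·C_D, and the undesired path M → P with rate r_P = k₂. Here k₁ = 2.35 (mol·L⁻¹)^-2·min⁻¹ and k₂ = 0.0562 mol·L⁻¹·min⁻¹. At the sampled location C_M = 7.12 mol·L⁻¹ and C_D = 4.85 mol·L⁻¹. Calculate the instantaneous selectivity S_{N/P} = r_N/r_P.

S_{N/P} = r_N/r_P = (k₁·C_M^2·C_D)/(k₂) = (k₁/k₂)·C_M^2·C_D.
= (2.35×7.120^2×4.850) / (0.0562) = 577.8/0.05620 = 10281.

10281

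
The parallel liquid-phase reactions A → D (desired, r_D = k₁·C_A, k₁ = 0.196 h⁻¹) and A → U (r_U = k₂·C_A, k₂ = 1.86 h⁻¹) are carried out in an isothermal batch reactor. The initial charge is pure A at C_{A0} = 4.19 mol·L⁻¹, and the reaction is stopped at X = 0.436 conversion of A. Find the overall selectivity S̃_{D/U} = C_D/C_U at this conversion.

0.105

C_A = C_{A0}(1−X) = 2.363 mol·L⁻¹.
Both paths are first order in A, so the instantaneous fraction to D is constant: dC_D/d(−C_A) = k₁/(k₁+k₂) = 0.09533.
C_D = 0.09533·(C_{A0}−C_A) = 0.09533×1.827 = 0.174 mol·L⁻¹.
C_U = (C_{A0}−C_A)−C_D = 1.653 mol·L⁻¹; S̃_{D/U} = 0.1742/1.653 = 0.105.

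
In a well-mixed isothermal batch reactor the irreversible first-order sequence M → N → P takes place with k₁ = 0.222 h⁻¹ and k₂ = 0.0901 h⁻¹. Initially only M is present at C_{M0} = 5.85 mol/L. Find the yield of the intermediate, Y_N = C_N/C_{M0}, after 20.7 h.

The intermediate concentration in a first-order A→B→C sequence is C_N = k₁C_{M0}(e^(−k₁t) − e^(−k₂t))/(k₂−k₁).
e^(−k₁t) = e^(−0.222×20.7) = e^(−4.595) = 0.01010; e^(−k₂t) = e^(−1.865) = 0.1549.
C_N = 0.222×5.85/(0.0901−0.222) × (0.01010−0.1549) = (-9.846)×(-0.1448) = 1.426 mol/L.
Y_N = C_N/C_{M0} = 1.426/5.85 = 0.244.

0.244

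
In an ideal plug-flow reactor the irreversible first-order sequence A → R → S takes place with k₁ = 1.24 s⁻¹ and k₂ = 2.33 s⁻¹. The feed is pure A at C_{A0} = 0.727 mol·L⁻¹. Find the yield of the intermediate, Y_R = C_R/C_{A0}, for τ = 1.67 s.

0.120

For first-order series with pure A initially, C_R(τ) = k₁C_{A0}/(k₂−k₁)·(e^(−k₁τ) − e^(−k₂τ)).
e^(−k₁τ) = e^(−1.24×1.67) = e^(−2.071) = 0.1261; e^(−k₂τ) = e^(−3.891) = 0.02042.
C_R = 1.24×0.727/(2.33−1.24) × (0.1261−0.02042) = 0.8270×0.1057 = 0.08739 mol·L⁻¹.
Y_R = C_R/C_{A0} = 0.08739/0.727 = 0.120.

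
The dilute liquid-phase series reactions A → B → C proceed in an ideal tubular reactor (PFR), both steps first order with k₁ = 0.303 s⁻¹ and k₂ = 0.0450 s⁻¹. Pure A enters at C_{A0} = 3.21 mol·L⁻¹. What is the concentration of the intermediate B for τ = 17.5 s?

1.70 mol·L⁻¹

Solving the coupled first-order balances gives C_B(τ) = [k₁/(k₂−k₁)]·C_{A0}·(e^(−k₁τ) − e^(−k₂τ)).
e^(−k₁τ) = e^(−0.303×17.5) = e^(−5.303) = 0.004979; e^(−k₂τ) = e^(−0.7875) = 0.4550.
C_B = 0.303×3.21/(0.0450−0.303) × (0.004979−0.4550) = (-3.770)×(-0.4500) = 1.696 mol·L⁻¹.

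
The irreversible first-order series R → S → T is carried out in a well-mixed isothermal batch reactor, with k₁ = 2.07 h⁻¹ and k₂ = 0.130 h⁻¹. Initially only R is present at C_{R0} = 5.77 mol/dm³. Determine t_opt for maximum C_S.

The intermediate peaks when r₁ = r₂, i.e. k₁e^(−k₁t) = k₂e^(−k₂t), giving t_opt = ln(k₂/k₁)/(k₂−k₁).
= ln(0.130/2.07)/(0.130−2.07) = ln(0.06280)/-1.940 = -2.768/-1.940 = 1.43 h.

1.43 h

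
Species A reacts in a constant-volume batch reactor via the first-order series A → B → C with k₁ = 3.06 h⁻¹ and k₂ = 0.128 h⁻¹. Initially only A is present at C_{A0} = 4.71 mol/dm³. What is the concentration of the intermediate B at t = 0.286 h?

For first-order series with pure A initially, C_B(t) = k₁C_{A0}/(k₂−k₁)·(e^(−k₁t) − e^(−k₂t)).
e^(−k₁t) = e^(−3.06×0.286) = e^(−0.8752) = 0.4168; e^(−k₂t) = e^(−0.03661) = 0.9641.
C_B = 3.06×4.71/(0.128−3.06) × (0.4168−0.9641) = (-4.916)×(-0.5473) = 2.690 mol/dm³.

2.69 mol/dm³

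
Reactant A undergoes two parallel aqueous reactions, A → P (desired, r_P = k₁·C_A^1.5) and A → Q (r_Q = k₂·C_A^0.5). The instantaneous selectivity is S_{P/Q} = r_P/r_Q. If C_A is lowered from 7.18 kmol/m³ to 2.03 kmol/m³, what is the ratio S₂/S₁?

0.283

S_{P/Q} = (k₁/k₂)·C_A, so S₂/S₁ = (C_{A,2}/C_{A,1}).
= 2.03/7.18 = 0.283.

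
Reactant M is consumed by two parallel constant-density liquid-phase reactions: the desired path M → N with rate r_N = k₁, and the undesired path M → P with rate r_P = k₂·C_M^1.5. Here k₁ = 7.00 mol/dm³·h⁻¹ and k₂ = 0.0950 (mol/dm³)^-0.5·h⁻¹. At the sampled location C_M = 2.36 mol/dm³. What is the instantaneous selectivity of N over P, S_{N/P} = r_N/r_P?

20.3

S_{N/P} = r_N/r_P = (k₁)/(k₂·C_M^1.5) = (k₁/k₂)·C_M^-1.5.
= (7.00) / (0.0950×2.360^1.5) = 7.000/0.3444 = 20.3.
The undesired path is higher order in M, so low C_M (CSTR or dilute feed) favours N.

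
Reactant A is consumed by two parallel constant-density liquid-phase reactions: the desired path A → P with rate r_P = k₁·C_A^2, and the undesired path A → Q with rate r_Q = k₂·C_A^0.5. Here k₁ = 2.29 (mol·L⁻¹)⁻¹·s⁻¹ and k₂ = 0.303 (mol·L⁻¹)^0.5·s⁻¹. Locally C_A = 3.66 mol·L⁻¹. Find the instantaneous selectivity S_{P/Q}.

S_{P/Q} = r_P/r_Q = (k₁·C_A^2)/(k₂·C_A^0.5) = (k₁/k₂)·C_A^1.5.
= (2.29×3.660^2) / (0.303×3.660^0.5) = 30.68/0.5797 = 52.9.
Since the desired path is higher order in A, keeping C_A high (PFR or concentrated feed) favours P.

52.9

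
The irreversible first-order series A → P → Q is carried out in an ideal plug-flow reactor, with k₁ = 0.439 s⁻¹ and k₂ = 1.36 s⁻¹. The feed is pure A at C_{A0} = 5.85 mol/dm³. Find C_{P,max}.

For a first-order series the maximum intermediate yield is C_{P,max}/C_{A0} = (k₁/k₂)^[k₂/(k₂−k₁)].
= (0.439/1.36)^(1.36/(1.36−0.439)) = (0.3228)^(1.477) = 0.1883.
C_{P,max} = 0.1883×5.85 = 1.10 mol/dm³.

1.10 mol/dm³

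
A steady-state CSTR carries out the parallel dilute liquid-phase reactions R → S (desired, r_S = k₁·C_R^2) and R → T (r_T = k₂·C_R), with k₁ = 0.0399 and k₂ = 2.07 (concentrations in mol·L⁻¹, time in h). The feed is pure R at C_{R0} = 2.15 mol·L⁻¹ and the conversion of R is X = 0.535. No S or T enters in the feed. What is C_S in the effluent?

0.0217 mol·L⁻¹

Exit C_R = C_{R0}(1−X) = 2.15×0.465 = 0.9997 mol·L⁻¹.
Rates in a CSTR are evaluated at the outlet concentration: r_S = 0.0399×0.9997^2 = 0.03988, r_T = 2.07×0.9997 = 2.069.
Fraction of consumed R going to S: r_S/(r_S+r_T) = 0.01891.
C_S = 0.01891·C_{R0}·X = 0.01891×2.15×0.535 = 0.0217 mol·L⁻¹.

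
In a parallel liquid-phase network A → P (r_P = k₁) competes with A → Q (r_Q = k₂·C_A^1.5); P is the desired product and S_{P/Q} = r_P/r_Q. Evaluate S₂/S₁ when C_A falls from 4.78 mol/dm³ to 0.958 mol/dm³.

S_{P/Q} = (k₁/k₂)·C_A^-1.5, so S₂/S₁ = (C_{A,2}/C_{A,1})^-1.5.
= (0.958/4.78)^(-1.5) = (0.2004)^(-1.5) = 11.1.

11.1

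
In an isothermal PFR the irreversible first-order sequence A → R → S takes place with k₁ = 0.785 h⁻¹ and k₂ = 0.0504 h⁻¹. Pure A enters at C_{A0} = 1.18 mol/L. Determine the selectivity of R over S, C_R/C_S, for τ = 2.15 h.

14.1

The intermediate concentration in a first-order A→B→C sequence is C_R = k₁C_{A0}(e^(−k₁τ) − e^(−k₂τ))/(k₂−k₁).
e^(−k₁τ) = e^(−0.785×2.15) = e^(−1.688) = 0.1849; e^(−k₂τ) = e^(−0.1084) = 0.8973.
C_R = 0.785×1.18/(0.0504−0.785) × (0.1849−0.8973) = (-1.261)×(-0.7124) = 0.8983 mol/L.
C_A = C_{A0}e^(−k₁τ) = 0.2182 mol/L, so C_S = C_{A0}−C_A−C_R = 0.06351 mol/L; C_R/C_S = 14.1.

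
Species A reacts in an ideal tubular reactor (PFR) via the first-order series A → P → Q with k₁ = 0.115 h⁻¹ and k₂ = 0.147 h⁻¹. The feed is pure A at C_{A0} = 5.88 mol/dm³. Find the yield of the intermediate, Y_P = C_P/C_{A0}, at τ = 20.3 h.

0.166

For first-order series with pure A initially, C_P(τ) = k₁C_{A0}/(k₂−k₁)·(e^(−k₁τ) − e^(−k₂τ)).
e^(−k₁τ) = e^(−0.115×20.3) = e^(−2.335) = 0.09686; e^(−k₂τ) = e^(−2.984) = 0.05059.
C_P = 0.115×5.88/(0.147−0.115) × (0.09686−0.05059) = 21.13×0.04627 = 0.9778 mol/dm³.
Y_P = C_P/C_{A0} = 0.9778/5.88 = 0.166.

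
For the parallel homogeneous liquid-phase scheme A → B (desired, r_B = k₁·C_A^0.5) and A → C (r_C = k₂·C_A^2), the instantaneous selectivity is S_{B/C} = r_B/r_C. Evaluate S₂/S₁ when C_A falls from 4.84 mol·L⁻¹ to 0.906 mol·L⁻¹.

S_{B/C} = (k₁/k₂)·C_A^-1.5, so S₂/S₁ = (C_{A,2}/C_{A,1})^-1.5.
= (0.906/4.84)^(-1.5) = (0.1872)^(-1.5) = 12.3.

12.3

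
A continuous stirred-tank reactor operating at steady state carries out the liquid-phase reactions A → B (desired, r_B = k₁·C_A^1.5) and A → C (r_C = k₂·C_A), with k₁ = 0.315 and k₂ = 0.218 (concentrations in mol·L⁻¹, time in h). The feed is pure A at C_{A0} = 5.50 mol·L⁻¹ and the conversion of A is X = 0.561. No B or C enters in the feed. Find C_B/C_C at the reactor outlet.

2.25

Exit C_A = C_{A0}(1−X) = 5.50×0.439 = 2.414 mol·L⁻¹.
Rates in a CSTR are evaluated at the outlet concentration: r_B = 0.315×2.414^1.5 = 1.182, r_C = 0.218×2.414 = 0.5264.
Overall selectivity = C_B/C_C = r_Bτ/(r_Cτ) = r_B/r_C = 2.25.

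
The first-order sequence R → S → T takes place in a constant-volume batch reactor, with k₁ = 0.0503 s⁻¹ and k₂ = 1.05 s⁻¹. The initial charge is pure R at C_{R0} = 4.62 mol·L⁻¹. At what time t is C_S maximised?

For first-order series the maximum of C_S occurs at t_opt = ln(k₂/k₁)/(k₂−k₁).
= ln(1.05/0.0503)/(1.05−0.0503) = ln(20.87)/0.9997 = 3.039/0.9997 = 3.04 s.

3.04 s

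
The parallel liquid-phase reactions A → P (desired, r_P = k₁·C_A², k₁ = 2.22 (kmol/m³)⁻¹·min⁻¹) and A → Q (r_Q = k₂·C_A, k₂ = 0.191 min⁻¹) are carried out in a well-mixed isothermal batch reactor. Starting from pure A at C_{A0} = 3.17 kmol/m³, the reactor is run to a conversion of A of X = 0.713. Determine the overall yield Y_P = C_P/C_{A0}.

0.681

C_A = C_{A0}(1−X) = 0.9098 kmol/m³.
Along a PFR/batch, dC_Q/dC_A = −r_Q/(r_P+r_Q) = −k₂/(k₂+k₁·C_A).
Integrating from C_{A0} to C_A: C_Q = (0.191/2.22)·ln[(0.191+2.22·3.17)/(0.191+2.22·0.910)] = 0.08604·ln(7.228/2.211) = 0.1019 kmol/m³.
Then C_P = (C_{A0}−C_A) − C_Q = 2.260 − 0.1019 = 2.158 kmol/m³.
Y_P = C_P/C_{A0} = 2.158/3.17 = 0.681.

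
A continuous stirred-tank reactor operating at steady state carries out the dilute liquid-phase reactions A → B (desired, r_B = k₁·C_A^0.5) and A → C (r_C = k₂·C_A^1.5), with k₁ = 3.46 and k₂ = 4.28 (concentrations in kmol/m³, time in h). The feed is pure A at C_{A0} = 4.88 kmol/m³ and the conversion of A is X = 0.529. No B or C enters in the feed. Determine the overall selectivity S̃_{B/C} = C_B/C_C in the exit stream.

Exit C_A = C_{A0}(1−X) = 4.88×0.471 = 2.298 kmol/m³.
Rates in a CSTR are evaluated at the outlet concentration: r_B = 3.46×2.298^0.5 = 5.246, r_C = 4.28×2.298^1.5 = 14.91.
Overall selectivity = C_B/C_C = r_Bτ/(r_Cτ) = r_B/r_C = 0.352.

0.352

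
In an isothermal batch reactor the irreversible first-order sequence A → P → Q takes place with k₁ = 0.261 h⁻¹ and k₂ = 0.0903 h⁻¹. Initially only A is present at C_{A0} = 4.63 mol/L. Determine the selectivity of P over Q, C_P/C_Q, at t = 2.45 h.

The intermediate concentration in a first-order A→B→C sequence is C_P = k₁C_{A0}(e^(−k₁t) − e^(−k₂t))/(k₂−k₁).
e^(−k₁t) = e^(−0.261×2.45) = e^(−0.6395) = 0.5276; e^(−k₂t) = e^(−0.2212) = 0.8015.
C_P = 0.261×4.63/(0.0903−0.261) × (0.5276−0.8015) = (-7.079)×(-0.2739) = 1.939 mol/L.
C_A = C_{A0}e^(−k₁t) = 2.443 mol/L, so C_Q = C_{A0}−C_A−C_P = 0.2480 mol/L; C_P/C_Q = 7.82.

7.82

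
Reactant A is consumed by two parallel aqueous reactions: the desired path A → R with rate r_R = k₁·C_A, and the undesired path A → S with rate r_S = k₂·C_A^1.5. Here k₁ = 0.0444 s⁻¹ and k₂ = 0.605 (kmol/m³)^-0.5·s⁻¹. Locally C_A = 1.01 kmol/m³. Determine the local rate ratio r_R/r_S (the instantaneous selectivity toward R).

0.0730

S_{R/S} = r_R/r_S = (k₁·C_A)/(k₂·C_A^1.5) = (k₁/k₂)·C_A^-0.5.
= (0.0444×1.010) / (0.605×1.010^1.5) = 0.04484/0.6141 = 0.0730.
The undesired path is higher order in A, so low C_A (CSTR or dilute feed) favours R.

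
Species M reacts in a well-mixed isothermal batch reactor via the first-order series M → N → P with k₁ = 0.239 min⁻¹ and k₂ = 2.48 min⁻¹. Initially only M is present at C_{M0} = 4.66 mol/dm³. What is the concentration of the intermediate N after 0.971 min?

0.349 mol/dm³

Solving the coupled first-order balances gives C_N(t) = [k₁/(k₂−k₁)]·C_{M0}·(e^(−k₁t) − e^(−k₂t)).
e^(−k₁t) = e^(−0.239×0.971) = e^(−0.2321) = 0.7929; e^(−k₂t) = e^(−2.408) = 0.08999.
C_N = 0.239×4.66/(2.48−0.239) × (0.7929−0.08999) = 0.4970×0.7029 = 0.3493 mol/dm³.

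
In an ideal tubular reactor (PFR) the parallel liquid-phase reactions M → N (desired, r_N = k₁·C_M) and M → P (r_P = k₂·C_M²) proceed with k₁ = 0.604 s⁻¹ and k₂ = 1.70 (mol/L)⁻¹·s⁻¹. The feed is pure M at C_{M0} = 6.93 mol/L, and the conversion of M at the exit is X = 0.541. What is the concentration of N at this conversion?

0.257 mol/L

C_M = C_{M0}(1−X) = 3.181 mol/L.
Along a PFR/batch, dC_N/dC_M = −r_N/(r_N+r_P) = −k₁/(k₁+k₂·C_M).
Integrating from C_{M0} to C_M: C_N = (0.604/1.70)·ln[(0.604+1.70·6.93)/(0.604+1.70·3.18)] = 0.3553·ln(12.38/6.011) = 0.2568 mol/L.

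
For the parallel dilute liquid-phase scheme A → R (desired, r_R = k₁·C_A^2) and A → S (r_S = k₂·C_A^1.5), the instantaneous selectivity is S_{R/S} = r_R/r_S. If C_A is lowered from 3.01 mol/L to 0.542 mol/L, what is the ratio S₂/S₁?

0.424

S_{R/S} = (k₁/k₂)·C_A^0.5, so S₂/S₁ = (C_{A,2}/C_{A,1})^0.5.
= (0.542/3.01)^0.5 = (0.1801)^0.5 = 0.424.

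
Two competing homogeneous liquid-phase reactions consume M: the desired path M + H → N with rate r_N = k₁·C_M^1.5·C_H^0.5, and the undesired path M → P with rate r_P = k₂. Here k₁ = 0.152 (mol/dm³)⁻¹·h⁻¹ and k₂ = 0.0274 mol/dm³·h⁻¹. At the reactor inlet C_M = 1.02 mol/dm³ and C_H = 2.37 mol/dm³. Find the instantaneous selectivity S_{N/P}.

8.80

S_{N/P} = r_N/r_P = (k₁·C_M^1.5·C_H^0.5)/(k₂) = (k₁/k₂)·C_M^1.5·C_H^0.5.
= (0.152×1.020^1.5×2.370^0.5) / (0.0274) = 0.2411/0.02740 = 8.80.
Since the desired path is higher order in M, keeping C_M high (PFR or concentrated feed) favours N.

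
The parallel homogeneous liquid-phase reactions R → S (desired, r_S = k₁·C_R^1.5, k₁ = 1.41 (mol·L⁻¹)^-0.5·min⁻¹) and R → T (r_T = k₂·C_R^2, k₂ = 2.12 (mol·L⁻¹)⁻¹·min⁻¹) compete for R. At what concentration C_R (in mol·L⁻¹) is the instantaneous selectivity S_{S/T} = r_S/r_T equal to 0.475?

1.96 mol·L⁻¹

S_{S/T} = (k₁/k₂)·C_R^-0.5 ⇒ C_R = (S·k₂/k₁)^(-2).
= (0.475×2.12/1.41)^(-2) = (0.7142)^(-2) = 1.96 mol·L⁻¹.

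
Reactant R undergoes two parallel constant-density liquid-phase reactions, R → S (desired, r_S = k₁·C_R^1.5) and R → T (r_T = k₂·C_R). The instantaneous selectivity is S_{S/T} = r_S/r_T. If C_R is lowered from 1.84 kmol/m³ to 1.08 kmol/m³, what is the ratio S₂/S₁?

0.766

S_{S/T} = (k₁/k₂)·C_R^0.5, so S₂/S₁ = (C_{R,2}/C_{R,1})^0.5.
= (1.08/1.84)^0.5 = (0.5870)^0.5 = 0.766.
Selectivity toward S falls as C_R falls — high-concentration operation is favoured.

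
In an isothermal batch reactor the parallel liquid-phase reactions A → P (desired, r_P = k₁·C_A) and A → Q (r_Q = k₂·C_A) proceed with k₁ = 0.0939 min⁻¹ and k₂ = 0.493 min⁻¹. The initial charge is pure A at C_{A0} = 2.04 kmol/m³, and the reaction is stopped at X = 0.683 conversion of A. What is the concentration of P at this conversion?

C_A = C_{A0}(1−X) = 0.6467 kmol/m³.
Both paths are first order in A, so the instantaneous fraction to P is constant: dC_P/d(−C_A) = k₁/(k₁+k₂) = 0.1600.
C_P = 0.1600·(C_{A0}−C_A) = 0.1600×1.393 = 0.223 kmol/m³.

0.223 kmol/m³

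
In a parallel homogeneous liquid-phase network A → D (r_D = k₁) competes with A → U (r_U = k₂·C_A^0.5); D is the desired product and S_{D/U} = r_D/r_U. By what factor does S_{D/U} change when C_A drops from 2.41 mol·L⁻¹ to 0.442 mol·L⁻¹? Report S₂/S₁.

2.34

S_{D/U} = (k₁/k₂)·C_A^-0.5, so S₂/S₁ = (C_{A,2}/C_{A,1})^-0.5.
= (0.442/2.41)^(-0.5) = (0.1834)^(-0.5) = 2.34.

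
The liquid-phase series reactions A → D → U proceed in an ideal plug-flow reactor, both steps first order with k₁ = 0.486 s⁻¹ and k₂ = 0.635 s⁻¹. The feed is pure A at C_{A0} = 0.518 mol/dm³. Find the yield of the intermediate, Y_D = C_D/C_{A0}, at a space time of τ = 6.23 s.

The intermediate concentration in a first-order A→B→C sequence is C_D = k₁C_{A0}(e^(−k₁τ) − e^(−k₂τ))/(k₂−k₁).
e^(−k₁τ) = e^(−0.486×6.23) = e^(−3.028) = 0.04842; e^(−k₂τ) = e^(−3.956) = 0.01914.
C_D = 0.486×0.518/(0.635−0.486) × (0.04842−0.01914) = 1.690×0.02928 = 0.04948 mol/dm³.
Y_D = C_D/C_{A0} = 0.04948/0.518 = 0.0955.

0.0955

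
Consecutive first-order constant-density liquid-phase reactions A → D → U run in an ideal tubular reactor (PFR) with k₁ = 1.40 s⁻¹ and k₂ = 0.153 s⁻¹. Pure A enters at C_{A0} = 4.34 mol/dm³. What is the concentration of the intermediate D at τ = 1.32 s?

3.21 mol/dm³

The intermediate concentration in a first-order A→B→C sequence is C_D = k₁C_{A0}(e^(−k₁τ) − e^(−k₂τ))/(k₂−k₁).
e^(−k₁τ) = e^(−1.40×1.32) = e^(−1.848) = 0.1576; e^(−k₂τ) = e^(−0.2020) = 0.8171.
C_D = 1.40×4.34/(0.153−1.40) × (0.1576−0.8171) = (-4.872)×(-0.6596) = 3.214 mol/dm³.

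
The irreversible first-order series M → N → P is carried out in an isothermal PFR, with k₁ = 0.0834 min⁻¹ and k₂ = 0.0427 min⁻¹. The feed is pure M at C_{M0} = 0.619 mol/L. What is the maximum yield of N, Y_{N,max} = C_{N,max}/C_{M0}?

At the optimum, C_{N,max}/C_{M0} = (k₁/k₂)^[k₂/(k₂−k₁)].
= (0.0834/0.0427)^(0.0427/(0.0427−0.0834)) = (1.953)^(-1.049) = 0.4954.

0.495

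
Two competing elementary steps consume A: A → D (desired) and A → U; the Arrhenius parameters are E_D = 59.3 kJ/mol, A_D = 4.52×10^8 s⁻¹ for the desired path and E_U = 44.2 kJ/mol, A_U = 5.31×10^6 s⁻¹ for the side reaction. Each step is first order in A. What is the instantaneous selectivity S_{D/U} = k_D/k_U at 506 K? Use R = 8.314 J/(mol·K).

Since both paths have the same order in A, the concentration cancels and S_{D/U} = k_D/k_U = (A_D/A_U)·exp[(E_U−E_D)/(RT)].
(E_U−E_D)/(RT) = (44.2−59.3)×10³/(8.314×506) = -15100/4207 = -3.589.
k_D/k_U = (4.52×10^8/5.31×10^6)·exp(-3.589) = 85.12 × 0.02762 = 2.35.
Since E_D > E_U, raising the temperature improves selectivity toward D.

2.35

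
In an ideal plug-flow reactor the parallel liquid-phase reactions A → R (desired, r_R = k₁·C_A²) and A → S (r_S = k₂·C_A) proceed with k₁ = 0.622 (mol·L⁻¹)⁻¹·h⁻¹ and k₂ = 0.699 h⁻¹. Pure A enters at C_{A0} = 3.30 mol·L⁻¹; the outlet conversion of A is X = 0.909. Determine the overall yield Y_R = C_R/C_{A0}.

C_A = C_{A0}(1−X) = 0.3003 mol·L⁻¹.
Along a PFR/batch, dC_S/dC_A = −r_S/(r_R+r_S) = −k₂/(k₂+k₁·C_A).
Integrating from C_{A0} to C_A: C_S = (0.699/0.622)·ln[(0.699+0.622·3.30)/(0.699+0.622·0.300)] = 1.124·ln(2.752/0.8858) = 1.274 mol·L⁻¹.
Then C_R = (C_{A0}−C_A) − C_S = 3.000 − 1.274 = 1.726 mol·L⁻¹.
Y_R = C_R/C_{A0} = 1.726/3.30 = 0.523.

0.523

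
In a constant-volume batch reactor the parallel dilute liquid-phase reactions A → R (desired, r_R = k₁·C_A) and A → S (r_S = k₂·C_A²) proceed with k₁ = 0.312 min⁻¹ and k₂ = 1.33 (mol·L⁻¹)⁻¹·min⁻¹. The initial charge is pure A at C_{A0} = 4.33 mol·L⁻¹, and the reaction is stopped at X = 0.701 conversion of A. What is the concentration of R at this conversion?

C_A = C_{A0}(1−X) = 1.295 mol·L⁻¹.
Along a PFR/batch, dC_R/dC_A = −r_R/(r_R+r_S) = −k₁/(k₁+k₂·C_A).
Integrating from C_{A0} to C_A: C_R = (0.312/1.33)·ln[(0.312+1.33·4.33)/(0.312+1.33·1.29)] = 0.2346·ln(6.071/2.034) = 0.2565 mol·L⁻¹.

0.257 mol·L⁻¹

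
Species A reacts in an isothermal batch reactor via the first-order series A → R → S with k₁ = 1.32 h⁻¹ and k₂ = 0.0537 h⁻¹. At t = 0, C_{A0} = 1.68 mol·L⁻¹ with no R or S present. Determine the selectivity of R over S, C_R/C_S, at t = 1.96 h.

Solving the coupled first-order balances gives C_R(t) = [k₁/(k₂−k₁)]·C_{A0}·(e^(−k₁t) − e^(−k₂t)).
e^(−k₁t) = e^(−1.32×1.96) = e^(−2.587) = 0.07523; e^(−k₂t) = e^(−0.1053) = 0.9001.
C_R = 1.32×1.68/(0.0537−1.32) × (0.07523−0.9001) = (-1.751)×(-0.8249) = 1.445 mol·L⁻¹.
C_A = C_{A0}e^(−k₁t) = 0.1264 mol·L⁻¹, so C_S = C_{A0}−C_A−C_R = 0.1091 mol·L⁻¹; C_R/C_S = 13.2.

13.2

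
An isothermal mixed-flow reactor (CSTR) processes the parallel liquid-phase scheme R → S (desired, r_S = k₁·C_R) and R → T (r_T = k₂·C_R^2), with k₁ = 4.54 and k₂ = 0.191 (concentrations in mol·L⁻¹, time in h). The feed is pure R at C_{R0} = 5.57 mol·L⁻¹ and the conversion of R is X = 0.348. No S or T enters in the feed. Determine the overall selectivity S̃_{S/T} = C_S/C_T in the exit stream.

6.55

Exit C_R = C_{R0}(1−X) = 5.57×0.652 = 3.632 mol·L⁻¹.
A CSTR operates uniformly at the exit composition, giving r_S = 16.49 and r_T = 2.519 (each k·C_R^n at C_R = 3.632).
Overall selectivity = C_S/C_T = r_Sτ/(r_Tτ) = r_S/r_T = 6.55.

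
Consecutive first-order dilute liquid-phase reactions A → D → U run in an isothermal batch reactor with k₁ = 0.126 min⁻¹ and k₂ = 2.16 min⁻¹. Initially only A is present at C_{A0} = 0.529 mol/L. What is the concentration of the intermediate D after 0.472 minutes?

For first-order series with pure A initially, C_D(t) = k₁C_{A0}/(k₂−k₁)·(e^(−k₁t) − e^(−k₂t)).
e^(−k₁t) = e^(−0.126×0.472) = e^(−0.05947) = 0.9423; e^(−k₂t) = e^(−1.020) = 0.3608.
C_D = 0.126×0.529/(2.16−0.126) × (0.9423−0.3608) = 0.03277×0.5815 = 0.01906 mol/L.

0.0191 mol/L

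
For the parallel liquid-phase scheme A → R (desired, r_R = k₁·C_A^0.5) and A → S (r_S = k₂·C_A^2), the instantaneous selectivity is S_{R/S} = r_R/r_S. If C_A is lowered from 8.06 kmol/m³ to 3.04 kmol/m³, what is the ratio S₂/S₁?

4.32

S_{R/S} = (k₁/k₂)·C_A^-1.5, so S₂/S₁ = (C_{A,2}/C_{A,1})^-1.5.
= (3.04/8.06)^(-1.5) = (0.3772)^(-1.5) = 4.32.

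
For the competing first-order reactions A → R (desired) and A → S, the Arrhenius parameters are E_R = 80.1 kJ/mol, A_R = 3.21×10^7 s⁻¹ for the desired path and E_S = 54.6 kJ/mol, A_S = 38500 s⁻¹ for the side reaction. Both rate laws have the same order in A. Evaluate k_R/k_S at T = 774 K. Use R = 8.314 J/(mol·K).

15.9

k_R/k_S = (A_R/A_S)·exp[−(E_R−E_S)/(RT)] = (A_R/A_S)·exp[(E_S−E_R)/(RT)].
(E_S−E_R)/(RT) = (54.6−80.1)×10³/(8.314×774) = -25500/6435 = -3.963.
k_R/k_S = (3.21×10^7/38500)·exp(-3.963) = 833.8 × 0.01901 = 15.9.
Since E_R > E_S, raising the temperature improves selectivity toward R.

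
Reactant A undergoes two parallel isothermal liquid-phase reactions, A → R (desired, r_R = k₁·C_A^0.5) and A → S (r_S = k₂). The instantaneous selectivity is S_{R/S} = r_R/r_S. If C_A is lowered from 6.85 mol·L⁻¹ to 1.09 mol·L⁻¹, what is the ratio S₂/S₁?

0.399

S_{R/S} = (k₁/k₂)·C_A^0.5, so S₂/S₁ = (C_{A,2}/C_{A,1})^0.5.
= (1.09/6.85)^0.5 = (0.1591)^0.5 = 0.399.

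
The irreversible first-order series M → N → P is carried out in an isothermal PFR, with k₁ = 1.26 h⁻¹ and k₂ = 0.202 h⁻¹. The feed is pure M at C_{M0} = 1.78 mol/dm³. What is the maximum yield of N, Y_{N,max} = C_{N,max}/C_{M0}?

0.705

Evaluating C_N at τ_opt = ln(k₂/k₁)/(k₂−k₁) gives C_{N,max}/C_{M0} = (k₁/k₂)^[k₂/(k₂−k₁)].
= (1.26/0.202)^(0.202/(0.202−1.26)) = (6.238)^(-0.1909) = 0.7050.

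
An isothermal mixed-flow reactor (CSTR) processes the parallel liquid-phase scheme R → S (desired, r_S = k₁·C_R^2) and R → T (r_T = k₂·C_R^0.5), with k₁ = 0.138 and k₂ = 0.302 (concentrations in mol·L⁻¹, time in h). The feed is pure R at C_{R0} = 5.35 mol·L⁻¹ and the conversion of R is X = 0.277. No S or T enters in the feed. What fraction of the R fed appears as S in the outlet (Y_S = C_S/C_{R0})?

Exit C_R = C_{R0}(1−X) = 5.35×0.723 = 3.868 mol·L⁻¹.
A CSTR operates uniformly at the exit composition, giving r_S = 2.065 and r_T = 0.5940 (each k·C_R^n at C_R = 3.868).
Fraction of consumed R going to S: r_S/(r_S+r_T) = 0.7766.
C_S = 0.7766·C_{R0}·X = 0.7766×5.35×0.277 = 1.15 mol·L⁻¹; Y_S = C_S/C_{R0} = 0.215.

0.215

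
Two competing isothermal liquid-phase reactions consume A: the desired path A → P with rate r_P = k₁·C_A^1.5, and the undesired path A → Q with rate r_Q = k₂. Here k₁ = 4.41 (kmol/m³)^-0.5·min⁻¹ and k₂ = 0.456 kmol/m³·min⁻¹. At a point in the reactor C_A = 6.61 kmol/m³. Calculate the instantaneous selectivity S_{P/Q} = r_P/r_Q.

164

S_{P/Q} = r_P/r_Q = (k₁·C_A^1.5)/(k₂) = (k₁/k₂)·C_A^1.5.
= (4.41×6.610^1.5) / (0.456) = 74.94/0.4560 = 164.
Since the desired path is higher order in A, keeping C_A high (PFR or concentrated feed) favours P.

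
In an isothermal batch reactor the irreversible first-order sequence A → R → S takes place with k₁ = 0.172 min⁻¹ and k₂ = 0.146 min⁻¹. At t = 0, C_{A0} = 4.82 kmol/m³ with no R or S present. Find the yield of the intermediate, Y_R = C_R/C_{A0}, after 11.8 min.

For first-order series with pure A initially, C_R(t) = k₁C_{A0}/(k₂−k₁)·(e^(−k₁t) − e^(−k₂t)).
e^(−k₁t) = e^(−0.172×11.8) = e^(−2.030) = 0.1314; e^(−k₂t) = e^(−1.723) = 0.1786.
C_R = 0.172×4.82/(0.146−0.172) × (0.1314−0.1786) = (-31.89)×(-0.04718) = 1.504 kmol/m³.
Y_R = C_R/C_{A0} = 1.504/4.82 = 0.312.

0.312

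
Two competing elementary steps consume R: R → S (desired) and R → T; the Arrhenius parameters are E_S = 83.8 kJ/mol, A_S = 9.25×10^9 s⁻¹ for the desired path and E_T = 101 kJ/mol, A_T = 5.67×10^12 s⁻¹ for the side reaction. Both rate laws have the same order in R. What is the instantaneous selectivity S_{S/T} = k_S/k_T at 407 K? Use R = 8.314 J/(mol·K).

k_S/k_T = (A_S/A_T)·exp[−(E_S−E_T)/(RT)] = (A_S/A_T)·exp[(E_T−E_S)/(RT)].
(E_T−E_S)/(RT) = (101−83.8)×10³/(8.314×407) = 17200/3384 = 5.083.
k_S/k_T = (9.25×10^9/5.67×10^12)·exp(5.083) = 0.001631 × 161.3 = 0.263.

0.263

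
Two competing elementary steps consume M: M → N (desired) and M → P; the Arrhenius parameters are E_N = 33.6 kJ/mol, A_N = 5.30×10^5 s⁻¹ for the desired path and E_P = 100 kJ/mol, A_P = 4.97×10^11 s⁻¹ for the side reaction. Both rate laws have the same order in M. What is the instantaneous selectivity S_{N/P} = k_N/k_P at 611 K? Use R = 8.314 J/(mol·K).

0.507

Since both paths have the same order in M, the concentration cancels and S_{N/P} = k_N/k_P = (A_N/A_P)·exp[(E_P−E_N)/(RT)].
(E_P−E_N)/(RT) = (100−33.6)×10³/(8.314×611) = 66400/5080 = 13.07.
k_N/k_P = (5.30×10^5/4.97×10^11)·exp(13.07) = 1.066×10^-6 × 4.751×10^5 = 0.507.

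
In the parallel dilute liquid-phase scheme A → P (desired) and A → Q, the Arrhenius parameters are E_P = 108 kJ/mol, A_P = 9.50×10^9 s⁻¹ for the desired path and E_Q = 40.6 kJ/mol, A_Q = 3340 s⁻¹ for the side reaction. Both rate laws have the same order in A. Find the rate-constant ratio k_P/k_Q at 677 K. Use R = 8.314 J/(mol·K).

17.9

k_P/k_Q = (A_P/A_Q)·exp[−(E_P−E_Q)/(RT)] = (A_P/A_Q)·exp[(E_Q−E_P)/(RT)].
(E_Q−E_P)/(RT) = (40.6−108)×10³/(8.314×677) = -67400/5629 = -11.97.
k_P/k_Q = (9.50×10^9/3340)·exp(-11.97) = 2.844×10^6 × 6.302×10^-6 = 17.9.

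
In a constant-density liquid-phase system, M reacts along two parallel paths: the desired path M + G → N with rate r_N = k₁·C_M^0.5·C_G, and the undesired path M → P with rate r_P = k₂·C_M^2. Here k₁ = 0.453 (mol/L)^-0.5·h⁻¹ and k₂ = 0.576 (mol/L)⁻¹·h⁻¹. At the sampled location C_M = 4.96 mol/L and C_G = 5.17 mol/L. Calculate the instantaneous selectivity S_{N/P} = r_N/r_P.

S_{N/P} = r_N/r_P = (k₁·C_M^0.5·C_G)/(k₂·C_M^2) = (k₁/k₂)·C_M^-1.5·C_G.
= (0.453×4.960^0.5×5.170) / (0.576×4.960^2) = 5.216/14.17 = 0.368.
The undesired path is higher order in M, so low C_M (CSTR or dilute feed) favours N.

0.368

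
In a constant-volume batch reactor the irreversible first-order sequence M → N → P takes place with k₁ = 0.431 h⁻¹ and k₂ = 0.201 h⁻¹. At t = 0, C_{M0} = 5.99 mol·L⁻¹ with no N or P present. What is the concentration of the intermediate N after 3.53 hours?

3.07 mol·L⁻¹

Solving the coupled first-order balances gives C_N(t) = [k₁/(k₂−k₁)]·C_{M0}·(e^(−k₁t) − e^(−k₂t)).
e^(−k₁t) = e^(−0.431×3.53) = e^(−1.521) = 0.2184; e^(−k₂t) = e^(−0.7095) = 0.4919.
C_N = 0.431×5.99/(0.201−0.431) × (0.2184−0.4919) = (-11.22)×(-0.2735) = 3.070 mol·L⁻¹.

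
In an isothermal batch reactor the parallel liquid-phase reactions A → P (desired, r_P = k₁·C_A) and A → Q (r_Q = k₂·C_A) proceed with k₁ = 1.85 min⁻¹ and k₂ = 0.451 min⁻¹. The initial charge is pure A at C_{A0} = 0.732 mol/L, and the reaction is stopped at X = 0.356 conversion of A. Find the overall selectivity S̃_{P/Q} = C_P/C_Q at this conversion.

4.10

C_A = C_{A0}(1−X) = 0.4714 mol/L.
Both paths are first order in A, so the instantaneous fraction to P is constant: dC_P/d(−C_A) = k₁/(k₁+k₂) = 0.8040.
C_P = 0.8040·(C_{A0}−C_A) = 0.8040×0.2606 = 0.210 mol/L.
C_Q = (C_{A0}−C_A)−C_P = 0.05108 mol/L; S̃_{P/Q} = 0.2095/0.05108 = 4.10.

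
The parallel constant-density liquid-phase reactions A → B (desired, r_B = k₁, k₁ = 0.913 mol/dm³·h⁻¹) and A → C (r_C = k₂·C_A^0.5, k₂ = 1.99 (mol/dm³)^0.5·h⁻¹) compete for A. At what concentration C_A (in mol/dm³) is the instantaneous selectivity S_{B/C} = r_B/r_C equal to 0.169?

7.37 mol/dm³

S_{B/C} = (k₁/k₂)·C_A^-0.5 ⇒ C_A = (S·k₂/k₁)^(-2).
= (0.169×1.99/0.913)^(-2) = (0.3684)^(-2) = 7.37 mol/dm³.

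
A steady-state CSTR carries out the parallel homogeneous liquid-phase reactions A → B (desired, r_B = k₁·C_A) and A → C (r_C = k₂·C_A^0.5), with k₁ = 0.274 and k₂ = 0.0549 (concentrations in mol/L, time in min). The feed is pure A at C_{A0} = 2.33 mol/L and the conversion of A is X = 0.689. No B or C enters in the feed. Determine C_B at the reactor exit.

Exit C_A = C_{A0}(1−X) = 2.33×0.311 = 0.7246 mol/L.
A CSTR operates uniformly at the exit composition, giving r_B = 0.1985 and r_C = 0.04673 (each k·C_A^n at C_A = 0.7246).
Fraction of consumed A going to B: r_B/(r_B+r_C) = 0.8095.
C_B = 0.8095·C_{A0}·X = 0.8095×2.33×0.689 = 1.30 mol/L.

1.30 mol/L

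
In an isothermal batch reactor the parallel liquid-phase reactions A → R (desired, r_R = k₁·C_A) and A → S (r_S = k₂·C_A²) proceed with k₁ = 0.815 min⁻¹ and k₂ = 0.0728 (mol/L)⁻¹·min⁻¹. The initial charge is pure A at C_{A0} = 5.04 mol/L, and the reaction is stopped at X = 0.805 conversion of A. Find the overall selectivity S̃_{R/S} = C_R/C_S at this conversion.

C_A = C_{A0}(1−X) = 0.9828 mol/L.
Along a PFR/batch, dC_R/dC_A = −r_R/(r_R+r_S) = −k₁/(k₁+k₂·C_A).
Integrating from C_{A0} to C_A: C_R = (0.815/0.0728)·ln[(0.815+0.0728·5.04)/(0.815+0.0728·0.983)] = 11.20·ln(1.182/0.8865) = 3.219 mol/L.
C_S = (C_{A0}−C_A)−C_R = 0.8380 mol/L; S̃_{R/S} = 3.219/0.8380 = 3.84.

3.84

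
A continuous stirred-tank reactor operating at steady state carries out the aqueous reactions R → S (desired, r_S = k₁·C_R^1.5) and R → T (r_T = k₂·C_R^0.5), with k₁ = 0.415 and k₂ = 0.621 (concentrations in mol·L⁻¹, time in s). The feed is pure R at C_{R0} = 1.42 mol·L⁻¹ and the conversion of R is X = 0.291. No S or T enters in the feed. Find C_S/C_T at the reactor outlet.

Exit C_R = C_{R0}(1−X) = 1.42×0.709 = 1.007 mol·L⁻¹.
A CSTR operates uniformly at the exit composition, giving r_S = 0.4192 and r_T = 0.6231 (each k·C_R^n at C_R = 1.007).
Overall selectivity = C_S/C_T = r_Sτ/(r_Tτ) = r_S/r_T = 0.673.

0.673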